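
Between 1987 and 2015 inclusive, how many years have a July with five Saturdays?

12

July has 31 days; it has five Saturdays when Saturday falls among the first (month-length − 28) days — i.e. when July 1 is one of Saturday/Friday/Thursday.
July 1 by year: 1987:Wed 1988:Fri✓ 1989:Sat✓ 1990:Sun 1991:Mon 1992:Wed 1993:Thu✓ 1994:Fri✓ 1995:Sat✓ 1996:Mon 1997:Tue 1998:Wed 1999:Thu✓ 2000:Sat✓ 2001:Sun 2002:Mon 2003:Tue 2004:Thu✓ 2005:Fri✓ 2006:Sat✓ 2007:Sun 2008:Tue 2009:Wed 2010:Thu✓ 2011:Fri✓ 2012:Sun 2013:Mon 2014:Tue 2015:Wed
Years with five Saturdays: 1988, 1989, 1993, 1994, 1995, 1999, 2000, 2004, 2005, 2006, 2010, 2011 → 12.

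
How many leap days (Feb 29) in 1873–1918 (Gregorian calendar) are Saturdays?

2

Leap years in 1873–1918: 10 of them.
Feb 29 weekday advances by 5 (mod 7) from one leap year to the next four years later (or differs when a century non-leap intervenes).
Leap-day weekdays: 1876:Tue 1880:Sun 1884:Fri 1888:Wed 1892:Mon 1896:Sat✓ 1904:Mon 1908:Sat✓ 1912:Thu 1916:Tue
Saturday: 1896, 1908 → 2.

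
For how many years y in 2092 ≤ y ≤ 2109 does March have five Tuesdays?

9

March has 31 days; it has five Tuesdays when Tuesday falls among the first (month-length − 28) days — i.e. when March 1 is one of Tuesday/Monday/Sunday.
March 1 by year: 2092:Sat 2093:Sun✓ 2094:Mon✓ 2095:Tue✓ 2096:Thu 2097:Fri 2098:Sat 2099:Sun✓ 2100:Mon✓ 2101:Tue✓ 2102:Wed 2103:Thu 2104:Sat 2105:Sun✓ 2106:Mon✓ 2107:Tue✓ 2108:Thu 2109:Fri
Years with five Tuesdays: 2093, 2094, 2095, 2099, 2100, 2101, 2105, 2106, 2107 → 9.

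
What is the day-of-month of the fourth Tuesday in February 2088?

February 1, 2088 is a Sunday, so the first Tuesday is the 3rd.
The fourth Tuesday is 3 + 21 = 24.

24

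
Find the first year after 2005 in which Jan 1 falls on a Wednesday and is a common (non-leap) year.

Jan 1 advances by 2 weekdays after a leap year and by 1 after a common year.
2005: Jan 1 is Saturday.
2006: Sunday
2007: Monday
2008: Tuesday (leap)
2009: Thursday
2010: Friday
2011: Saturday
2012: Sunday (leap)
2013: Tuesday
2014: Wednesday
2014 begins on a Wednesday and is a common year.

2014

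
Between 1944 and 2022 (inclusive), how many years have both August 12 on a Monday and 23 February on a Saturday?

9

Check each year's weekday for August 12 and 23 February:
  1944: Sat/Wed  1945: Sun/Fri  1946: Mon/Sat ✓  1947: Tue/Sun  1948: Thu/Mon  1949: Fri/Wed  1950: Sat/Thu  1951: Sun/Fri  1952: Tue/Sat  1953: Wed/Mon  1954: Thu/Tue  1955: Fri/Wed  1956: Sun/Thu  1957: Mon/Sat ✓  …(51 more)…  2009: Wed/Mon  2010: Thu/Tue  2011: Fri/Wed  2012: Sun/Thu  2013: Mon/Sat ✓  2014: Tue/Sun  2015: Wed/Mon  2016: Fri/Tue  2017: Sat/Thu  2018: Sun/Fri  2019: Mon/Sat ✓  2020: Wed/Sun  2021: Thu/Tue  2022: Fri/Wed
Both conditions hold in: 1946, 1957, 1963, 1974, 1985, 1991, 2002, 2013, 2019 — 9.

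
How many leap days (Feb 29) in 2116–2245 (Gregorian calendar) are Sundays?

Leap years in 2116–2245: 32 of them.
Feb 29 weekday advances by 5 (mod 7) from one leap year to the next four years later (or differs when a century non-leap intervenes).
Leap-day weekdays: 2116:Sat 2120:Thu 2124:Tue 2128:Sun✓ 2132:Fri 2136:Wed 2140:Mon 2144:Sat 2148:Thu 2152:Tue 2156:Sun✓ 2160:Fri 2164:Wed …(6 more)… 2192:Wed 2196:Mon 2204:Wed 2208:Mon 2212:Sat 2216:Thu 2220:Tue 2224:Sun✓ 2228:Fri 2232:Wed 2236:Mon 2240:Sat 2244:Thu
Sunday: 2128, 2156, 2184, 2224 → 4.

4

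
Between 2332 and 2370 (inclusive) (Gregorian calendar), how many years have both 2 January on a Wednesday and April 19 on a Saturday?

Check each year's weekday for 2 January and April 19:
  2332: Sat/Tue  2333: Mon/Wed  2334: Tue/Thu  2335: Wed/Fri  2336: Thu/Sun  2337: Sat/Mon  2338: Sun/Tue  2339: Mon/Wed  2340: Tue/Fri  2341: Thu/Sat  2342: Fri/Sun  2343: Sat/Mon  2344: Sun/Wed  2345: Tue/Thu  …(11 more)…  2357: Wed/Fri  2358: Thu/Sat  2359: Fri/Sun  2360: Sat/Tue  2361: Mon/Wed  2362: Tue/Thu  2363: Wed/Fri  2364: Thu/Sun  2365: Sat/Mon  2366: Sun/Tue  2367: Mon/Wed  2368: Tue/Fri  2369: Thu/Sat  2370: Fri/Sun
Both conditions hold in: 2352 — 1.

1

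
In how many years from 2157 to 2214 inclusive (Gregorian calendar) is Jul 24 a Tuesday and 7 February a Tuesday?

3

Check each year's weekday for Jul 24 and 7 February:
  2157: Sun/Mon  2158: Mon/Tue  2159: Tue/Wed  2160: Thu/Thu  2161: Fri/Sat  2162: Sat/Sun  2163: Sun/Mon  2164: Tue/Tue ✓  2165: Wed/Thu  2166: Thu/Fri  2167: Fri/Sat  2168: Sun/Sun  2169: Mon/Tue  2170: Tue/Wed  …(30 more)…  2201: Fri/Sat  2202: Sat/Sun  2203: Sun/Mon  2204: Tue/Tue ✓  2205: Wed/Thu  2206: Thu/Fri  2207: Fri/Sat  2208: Sun/Sun  2209: Mon/Tue  2210: Tue/Wed  2211: Wed/Thu  2212: Fri/Fri  2213: Sat/Sun  2214: Sun/Mon
Both conditions hold in: 2164, 2192, 2204 — 3.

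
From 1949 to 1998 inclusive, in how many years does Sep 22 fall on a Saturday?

7

Track Sep 22's weekday year by year (advancing +1, or +2 across a Feb 29):
  1949: Thu  1950: Fri (+1)  1951: Sat (+1) ✓  1952: Mon (+2)  1953: Tue (+1)
  1954: Wed (+1)  1955: Thu (+1)  1956: Sat (+2) ✓  1957: Sun (+1)  1958: Mon (+1)
  1959: Tue (+1)  1960: Thu (+2)  1961: Fri (+1)  1962: Sat (+1) ✓  … (22 more years) …
  1985: Sun (+1)  1986: Mon (+1)  1987: Tue (+1)  1988: Thu (+2)  1989: Fri (+1)
  1990: Sat (+1) ✓  1991: Sun (+1)  1992: Tue (+2)  1993: Wed (+1)  1994: Thu (+1)
  1995: Fri (+1)  1996: Sun (+2)  1997: Mon (+1)  1998: Tue (+1)
Saturday years: 1951, 1956, 1962, 1973, 1979, 1984, 1990 — 7 in total.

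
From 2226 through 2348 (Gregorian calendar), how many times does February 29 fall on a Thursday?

Leap years in 2226–2348: 30 of them.
Feb 29 weekday advances by 5 (mod 7) from one leap year to the next four years later (or differs when a century non-leap intervenes).
Leap-day weekdays: 2228:Fri 2232:Wed 2236:Mon 2240:Sat 2244:Thu✓ 2248:Tue 2252:Sun 2256:Fri 2260:Wed 2264:Mon 2268:Sat 2272:Thu✓ 2276:Tue …(4 more)… 2296:Sat 2304:Mon 2308:Sat 2312:Thu✓ 2316:Tue 2320:Sun 2324:Fri 2328:Wed 2332:Mon 2336:Sat 2340:Thu✓ 2344:Tue 2348:Sun
Thursday: 2244, 2272, 2312, 2340 → 4.

4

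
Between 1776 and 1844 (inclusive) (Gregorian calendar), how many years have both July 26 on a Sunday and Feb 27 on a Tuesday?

Check each year's weekday for July 26 and Feb 27:
  1776: Fri/Tue  1777: Sat/Thu  1778: Sun/Fri  1779: Mon/Sat  1780: Wed/Sun  1781: Thu/Tue  1782: Fri/Wed  1783: Sat/Thu  1784: Mon/Fri  1785: Tue/Sun  1786: Wed/Mon  1787: Thu/Tue  1788: Sat/Wed  1789: Sun/Fri  …(41 more)…  1831: Tue/Sun  1832: Thu/Mon  1833: Fri/Wed  1834: Sat/Thu  1835: Sun/Fri  1836: Tue/Sat  1837: Wed/Mon  1838: Thu/Tue  1839: Fri/Wed  1840: Sun/Thu  1841: Mon/Sat  1842: Tue/Sun  1843: Wed/Mon  1844: Fri/Tue
Both conditions hold in: no year — 0.

0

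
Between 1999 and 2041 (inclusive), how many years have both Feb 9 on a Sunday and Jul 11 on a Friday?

4

Check each year's weekday for Feb 9 and Jul 11:
  1999: Tue/Sun  2000: Wed/Tue  2001: Fri/Wed  2002: Sat/Thu  2003: Sun/Fri ✓  2004: Mon/Sun  2005: Wed/Mon  2006: Thu/Tue  2007: Fri/Wed  2008: Sat/Fri  2009: Mon/Sat  2010: Tue/Sun  2011: Wed/Mon  2012: Thu/Wed  …(15 more)…  2028: Wed/Tue  2029: Fri/Wed  2030: Sat/Thu  2031: Sun/Fri ✓  2032: Mon/Sun  2033: Wed/Mon  2034: Thu/Tue  2035: Fri/Wed  2036: Sat/Fri  2037: Mon/Sat  2038: Tue/Sun  2039: Wed/Mon  2040: Thu/Wed  2041: Sat/Thu
Both conditions hold in: 2003, 2014, 2025, 2031 — 4.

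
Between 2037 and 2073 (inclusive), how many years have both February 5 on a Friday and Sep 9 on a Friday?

Check each year's weekday for February 5 and Sep 9:
  2037: Thu/Wed  2038: Fri/Thu  2039: Sat/Fri  2040: Sun/Sun  2041: Tue/Mon  2042: Wed/Tue  2043: Thu/Wed  2044: Fri/Fri ✓  2045: Sun/Sat  2046: Mon/Sun  2047: Tue/Mon  2048: Wed/Wed  2049: Fri/Thu  2050: Sat/Fri  …(9 more)…  2060: Thu/Thu  2061: Sat/Fri  2062: Sun/Sat  2063: Mon/Sun  2064: Tue/Tue  2065: Thu/Wed  2066: Fri/Thu  2067: Sat/Fri  2068: Sun/Sun  2069: Tue/Mon  2070: Wed/Tue  2071: Thu/Wed  2072: Fri/Fri ✓  2073: Sun/Sat
Both conditions hold in: 2044, 2072 — 2.

2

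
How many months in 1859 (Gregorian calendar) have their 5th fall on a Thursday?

Check the 5th of each month of 1859: Jan 5: Wed, Feb 5: Sat, Mar 5: Sat, Apr 5: Tue, May 5: Thu, Jun 5: Sun, Jul 5: Tue, Aug 5: Fri, Sep 5: Mon, Oct 5: Wed, Nov 5: Sat, Dec 5: Mon.
Thursday occurs in May — 1 month.

1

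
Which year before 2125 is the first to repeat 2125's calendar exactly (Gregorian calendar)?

Two years share a calendar iff Jan 1 falls on the same weekday and both are leap or both are common. 2125: Jan 1 is Monday, common year.
2124: Jan 1 Saturday, leap
2123: Jan 1 Friday, common
2122: Jan 1 Thursday, common
2121: Jan 1 Wednesday, common
2120: Jan 1 Monday, leap
2119: Jan 1 Sunday, common
2118: Jan 1 Saturday, common
2117: Jan 1 Friday, common
2116: Jan 1 Wednesday, leap
2115: Jan 1 Tuesday, common
2114: Jan 1 Monday, common
2114 matches on both conditions.

2114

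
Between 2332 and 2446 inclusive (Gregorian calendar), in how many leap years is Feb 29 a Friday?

4

Leap years in 2332–2446: 29 of them.
Feb 29 weekday advances by 5 (mod 7) from one leap year to the next four years later (or differs when a century non-leap intervenes).
Leap-day weekdays: 2332:Mon 2336:Sat 2340:Thu 2344:Tue 2348:Sun 2352:Fri✓ 2356:Wed 2360:Mon 2364:Sat 2368:Thu 2372:Tue 2376:Sun 2380:Fri✓ …(3 more)… 2396:Thu 2400:Tue 2404:Sun 2408:Fri✓ 2412:Wed 2416:Mon 2420:Sat 2424:Thu 2428:Tue 2432:Sun 2436:Fri✓ 2440:Wed 2444:Mon
Friday: 2352, 2380, 2408, 2436 → 4.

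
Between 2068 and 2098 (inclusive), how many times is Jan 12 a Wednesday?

Track Jan 12's weekday year by year (advancing +1, or +2 across a Feb 29):
  2068: Thu  2069: Sat (+2)  2070: Sun (+1)  2071: Mon (+1)  2072: Tue (+1)
  2073: Thu (+2)  2074: Fri (+1)  2075: Sat (+1)  2076: Sun (+1)  2077: Tue (+2)
  2078: Wed (+1) ✓  2079: Thu (+1)  2080: Fri (+1)  2081: Sun (+2)  … (3 more years) …
  2085: Fri (+2)  2086: Sat (+1)  2087: Sun (+1)  2088: Mon (+1)  2089: Wed (+2) ✓
  2090: Thu (+1)  2091: Fri (+1)  2092: Sat (+1)  2093: Mon (+2)  2094: Tue (+1)
  2095: Wed (+1) ✓  2096: Thu (+1)  2097: Sat (+2)  2098: Sun (+1)
Wednesday years: 2078, 2084, 2089, 2095 — 4 in total.

4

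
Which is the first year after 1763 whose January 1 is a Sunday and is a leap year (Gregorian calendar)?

Jan 1 advances by 2 weekdays after a leap year and by 1 after a common year.
1763: Jan 1 is Saturday.
1764: Sunday (leap)
1764 begins on a Sunday and is a leap year.

1764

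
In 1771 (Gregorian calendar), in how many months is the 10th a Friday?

1

Check the 10th of each month of 1771: Jan 10: Thu, Feb 10: Sun, Mar 10: Sun, Apr 10: Wed, May 10: Fri, Jun 10: Mon, Jul 10: Wed, Aug 10: Sat, Sep 10: Tue, Oct 10: Thu, Nov 10: Sun, Dec 10: Tue.
Friday occurs in May — 1 month.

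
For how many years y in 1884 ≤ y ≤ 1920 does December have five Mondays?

16

December has 31 days; it has five Mondays when Monday falls among the first (month-length − 28) days — i.e. when December 1 is one of Monday/Sunday/Saturday.
December 1 by year: 1884:Mon✓ 1885:Tue 1886:Wed 1887:Thu 1888:Sat✓ 1889:Sun✓ 1890:Mon✓ 1891:Tue 1892:Thu 1893:Fri 1894:Sat✓ 1895:Sun✓ 1896:Tue 1897:Wed 1898:Thu …(7 more)… 1906:Sat✓ 1907:Sun✓ 1908:Tue 1909:Wed 1910:Thu 1911:Fri 1912:Sun✓ 1913:Mon✓ 1914:Tue 1915:Wed 1916:Fri 1917:Sat✓ 1918:Sun✓ 1919:Mon✓ 1920:Wed
Years with five Mondays: 1884, 1888, 1889, 1890, 1894, 1895, 1900, 1901, 1902, 1906, 1907, 1912, 1913, 1917, 1918, 1919 → 16.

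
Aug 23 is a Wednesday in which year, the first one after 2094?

2102

From one year to the next, a fixed date's weekday advances by 1, or by 2 when a Feb 29 lies between the two dates.
2094: August 23 is Monday.
2095: Tuesday (+1)
2096: Thursday (+2)
2097: Friday (+1)
2098: Saturday (+1)
2099: Sunday (+1)
2100: Monday (+1)
2101: Tuesday (+1)
2102: Wednesday (+1)
Aug 23 falls on a Wednesday in 2102.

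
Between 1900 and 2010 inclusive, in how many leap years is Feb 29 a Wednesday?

Leap years in 1900–2010: 27 of them.
Feb 29 weekday advances by 5 (mod 7) from one leap year to the next four years later (or differs when a century non-leap intervenes).
Leap-day weekdays: 1904:Mon 1908:Sat 1912:Thu 1916:Tue 1920:Sun 1924:Fri 1928:Wed✓ 1932:Mon 1936:Sat 1940:Thu 1944:Tue 1948:Sun 1952:Fri 1956:Wed✓ 1960:Mon 1964:Sat 1968:Thu 1972:Tue 1976:Sun 1980:Fri 1984:Wed✓ 1988:Mon 1992:Sat 1996:Thu 2000:Tue 2004:Sun 2008:Fri
Wednesday: 1928, 1956, 1984 → 3.

3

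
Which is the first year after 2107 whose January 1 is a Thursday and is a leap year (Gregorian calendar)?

Jan 1 advances by 2 weekdays after a leap year and by 1 after a common year.
2107: Jan 1 is Saturday.
2108: Sunday (leap)
2109: Tuesday
2110: Wednesday
2111: Thursday
2112: Friday (leap)
2113: Sunday
2114: Monday
2115: Tuesday
2116: Wednesday (leap)
2117: Friday
2118: Saturday
2119: Sunday
2120: Monday (leap)
2121: Wednesday
2122: Thursday
2123: Friday
2124: Saturday (leap)
2125: Monday
2126: Tuesday
2127: Wednesday
2128: Thursday (leap)
2128 begins on a Thursday and is a leap year.

2128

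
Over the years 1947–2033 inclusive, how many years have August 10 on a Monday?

Track August 10's weekday year by year (advancing +1, or +2 across a Feb 29):
  1947: Sun  1948: Tue (+2)  1949: Wed (+1)  1950: Thu (+1)  1951: Fri (+1)
  1952: Sun (+2)  1953: Mon (+1) ✓  1954: Tue (+1)  1955: Wed (+1)  1956: Fri (+2)
  1957: Sat (+1)  1958: Sun (+1)  1959: Mon (+1) ✓  1960: Wed (+2)  … (59 more years) …
  2020: Mon (+2) ✓  2021: Tue (+1)  2022: Wed (+1)  2023: Thu (+1)  2024: Sat (+2)
  2025: Sun (+1)  2026: Mon (+1) ✓  2027: Tue (+1)  2028: Thu (+2)  2029: Fri (+1)
  2030: Sat (+1)  2031: Sun (+1)  2032: Tue (+2)  2033: Wed (+1)
Monday years: 1953, 1959, 1964, 1970, 1981, 1987, 1992, 1998, 2009, 2015, 2020, 2026 — 12 in total.

12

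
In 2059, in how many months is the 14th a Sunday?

2

Check the 14th of each month of 2059: Jan 14: Tue, Feb 14: Fri, Mar 14: Fri, Apr 14: Mon, May 14: Wed, Jun 14: Sat, Jul 14: Mon, Aug 14: Thu, Sep 14: Sun, Oct 14: Tue, Nov 14: Fri, Dec 14: Sun.
Sunday occurs in September, December — 2 months.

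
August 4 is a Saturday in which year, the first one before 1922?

From one year to the next, a fixed date's weekday advances by 1, or by 2 when a Feb 29 lies between the two dates.
1922: August 4 is Friday.
1921: Thursday (−1)
1920: Wednesday (−1)
1919: Monday (−2)
1918: Sunday (−1)
1917: Saturday (−1)
August 4 falls on a Saturday in 1917.

1917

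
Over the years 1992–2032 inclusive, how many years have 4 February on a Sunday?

6

Track 4 February's weekday year by year (advancing +1, or +2 across a Feb 29):
  1992: Tue  1993: Thu (+2)  1994: Fri (+1)  1995: Sat (+1)  1996: Sun (+1) ✓
  1997: Tue (+2)  1998: Wed (+1)  1999: Thu (+1)  2000: Fri (+1)  2001: Sun (+2) ✓
  2002: Mon (+1)  2003: Tue (+1)  2004: Wed (+1)  2005: Fri (+2)  … (13 more years) …
  2019: Mon (+1)  2020: Tue (+1)  2021: Thu (+2)  2022: Fri (+1)  2023: Sat (+1)
  2024: Sun (+1) ✓  2025: Tue (+2)  2026: Wed (+1)  2027: Thu (+1)  2028: Fri (+1)
  2029: Sun (+2) ✓  2030: Mon (+1)  2031: Tue (+1)  2032: Wed (+1)
Sunday years: 1996, 2001, 2007, 2018, 2024, 2029 — 6 in total.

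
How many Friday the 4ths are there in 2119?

1

Check the 4th of each month of 2119: Jan 4: Wed, Feb 4: Sat, Mar 4: Sat, Apr 4: Tue, May 4: Thu, Jun 4: Sun, Jul 4: Tue, Aug 4: Fri, Sep 4: Mon, Oct 4: Wed, Nov 4: Sat, Dec 4: Mon.
Friday occurs in August — 1 month.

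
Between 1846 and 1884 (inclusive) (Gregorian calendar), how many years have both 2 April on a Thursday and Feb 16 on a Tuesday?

Check each year's weekday for 2 April and Feb 16:
  1846: Thu/Mon  1847: Fri/Tue  1848: Sun/Wed  1849: Mon/Fri  1850: Tue/Sat  1851: Wed/Sun  1852: Fri/Mon  1853: Sat/Wed  1854: Sun/Thu  1855: Mon/Fri  1856: Wed/Sat  1857: Thu/Mon  1858: Fri/Tue  1859: Sat/Wed  …(11 more)…  1871: Sun/Thu  1872: Tue/Fri  1873: Wed/Sun  1874: Thu/Mon  1875: Fri/Tue  1876: Sun/Wed  1877: Mon/Fri  1878: Tue/Sat  1879: Wed/Sun  1880: Fri/Mon  1881: Sat/Wed  1882: Sun/Thu  1883: Mon/Fri  1884: Wed/Sat
Both conditions hold in: no year — 0.

0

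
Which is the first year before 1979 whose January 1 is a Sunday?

Jan 1 advances by 2 weekdays after a leap year and by 1 after a common year.
1979: Jan 1 is Monday.
1978: Sunday
1978 begins on a Sunday

1978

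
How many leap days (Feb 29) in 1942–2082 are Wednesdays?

Leap years in 1942–2082: 35 of them.
Feb 29 weekday advances by 5 (mod 7) from one leap year to the next four years later (or differs when a century non-leap intervenes).
Leap-day weekdays: 1944:Tue 1948:Sun 1952:Fri 1956:Wed✓ 1960:Mon 1964:Sat 1968:Thu 1972:Tue 1976:Sun 1980:Fri 1984:Wed✓ 1988:Mon 1992:Sat …(9 more)… 2032:Sun 2036:Fri 2040:Wed✓ 2044:Mon 2048:Sat 2052:Thu 2056:Tue 2060:Sun 2064:Fri 2068:Wed✓ 2072:Mon 2076:Sat 2080:Thu
Wednesday: 1956, 1984, 2012, 2040, 2068 → 5.

5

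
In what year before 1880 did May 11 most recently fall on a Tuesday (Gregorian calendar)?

From one year to the next, a fixed date's weekday advances by 1, or by 2 when a Feb 29 lies between the two dates.
1880: May 11 is Tuesday.
1879: Sunday (−2)
1878: Saturday (−1)
1877: Friday (−1)
1876: Thursday (−1)
1875: Tuesday (−2)
May 11 falls on a Tuesday in 1875.

1875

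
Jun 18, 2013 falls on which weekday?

January 1, 2013 is a Tuesday.
June 18 is day 169 of the year, i.e. 168 days after Jan 1.
168 mod 7 = 0, so advance 0 weekdays from Tuesday: Tuesday.

Tuesday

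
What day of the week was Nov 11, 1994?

January 1, 1994 is a Saturday.
November 11 is day 315 of the year, i.e. 314 days after Jan 1.
314 mod 7 = 6, so advance 6 weekdays from Saturday: Friday.

Friday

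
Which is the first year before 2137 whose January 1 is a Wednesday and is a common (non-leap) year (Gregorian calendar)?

Jan 1 advances by 2 weekdays after a leap year and by 1 after a common year.
2137: Jan 1 is Tuesday.
2136: Sunday (leap)
2135: Saturday
2134: Friday
2133: Thursday
2132: Tuesday (leap)
2131: Monday
2130: Sunday
2129: Saturday
2128: Thursday (leap)
2127: Wednesday
2127 begins on a Wednesday and is a common year.

2127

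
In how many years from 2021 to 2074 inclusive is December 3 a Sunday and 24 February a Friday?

Check each year's weekday for December 3 and 24 February:
  2021: Fri/Wed  2022: Sat/Thu  2023: Sun/Fri ✓  2024: Tue/Sat  2025: Wed/Mon  2026: Thu/Tue  2027: Fri/Wed  2028: Sun/Thu  2029: Mon/Sat  2030: Tue/Sun  2031: Wed/Mon  2032: Fri/Tue  2033: Sat/Thu  2034: Sun/Fri ✓  …(26 more)…  2061: Sat/Thu  2062: Sun/Fri ✓  2063: Mon/Sat  2064: Wed/Sun  2065: Thu/Tue  2066: Fri/Wed  2067: Sat/Thu  2068: Mon/Fri  2069: Tue/Sun  2070: Wed/Mon  2071: Thu/Tue  2072: Sat/Wed  2073: Sun/Fri ✓  2074: Mon/Sat
Both conditions hold in: 2023, 2034, 2045, 2051, 2062, 2073 — 6.

6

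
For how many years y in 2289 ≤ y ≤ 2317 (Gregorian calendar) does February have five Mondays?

2

February has 28 days (29 in leap years); it has five Mondays when Monday falls among the first (month-length − 28) days — i.e. when February 1 is Monday in a leap year (never in a common year).
February 1 by year: 2289:Fri 2290:Sat 2291:Sun 2292:Mon✓ 2293:Wed 2294:Thu 2295:Fri 2296:Sat 2297:Mon 2298:Tue 2299:Wed 2300:Thu 2301:Fri 2302:Sat 2303:Sun 2304:Mon✓ 2305:Wed 2306:Thu 2307:Fri 2308:Sat 2309:Mon 2310:Tue 2311:Wed 2312:Thu 2313:Sat 2314:Sun 2315:Mon 2316:Tue 2317:Thu
Years with five Mondays: 2292, 2304 → 2.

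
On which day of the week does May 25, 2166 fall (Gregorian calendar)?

January 1, 2166 is a Wednesday.
May 25 is day 145 of the year, i.e. 144 days after Jan 1.
144 mod 7 = 4, so advance 4 weekdays from Wednesday: Sunday.

Sunday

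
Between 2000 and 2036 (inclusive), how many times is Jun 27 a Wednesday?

Track Jun 27's weekday year by year (advancing +1, or +2 across a Feb 29):
  2000: Tue  2001: Wed (+1) ✓  2002: Thu (+1)  2003: Fri (+1)  2004: Sun (+2)
  2005: Mon (+1)  2006: Tue (+1)  2007: Wed (+1) ✓  2008: Fri (+2)  2009: Sat (+1)
  2010: Sun (+1)  2011: Mon (+1)  2012: Wed (+2) ✓  2013: Thu (+1)  … (9 more years) …
  2023: Tue (+1)  2024: Thu (+2)  2025: Fri (+1)  2026: Sat (+1)  2027: Sun (+1)
  2028: Tue (+2)  2029: Wed (+1) ✓  2030: Thu (+1)  2031: Fri (+1)  2032: Sun (+2)
  2033: Mon (+1)  2034: Tue (+1)  2035: Wed (+1) ✓  2036: Fri (+2)
Wednesday years: 2001, 2007, 2012, 2018, 2029, 2035 — 6 in total.

6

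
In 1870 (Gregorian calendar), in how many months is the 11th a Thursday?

Check the 11th of each month of 1870: Jan 11: Tue, Feb 11: Fri, Mar 11: Fri, Apr 11: Mon, May 11: Wed, Jun 11: Sat, Jul 11: Mon, Aug 11: Thu, Sep 11: Sun, Oct 11: Tue, Nov 11: Fri, Dec 11: Sun.
Thursday occurs in August — 1 month.

1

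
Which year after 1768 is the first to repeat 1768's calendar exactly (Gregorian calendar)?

Two years share a calendar iff Jan 1 falls on the same weekday and both are leap or both are common. 1768: Jan 1 is Friday, leap year.
1769: Jan 1 Sunday, common
1770: Jan 1 Monday, common
1771: Jan 1 Tuesday, common
1772: Jan 1 Wednesday, leap
1773: Jan 1 Friday, common
1774: Jan 1 Saturday, common
1775: Jan 1 Sunday, common
1776: Jan 1 Monday, leap
1777: Jan 1 Wednesday, common
1778: Jan 1 Thursday, common
1779: Jan 1 Friday, common
1780: Jan 1 Saturday, leap
1781: Jan 1 Monday, common
1782: Jan 1 Tuesday, common
1783: Jan 1 Wednesday, common
1784: Jan 1 Thursday, leap
1785: Jan 1 Saturday, common
1786: Jan 1 Sunday, common
1787: Jan 1 Monday, common
1788: Jan 1 Tuesday, leap
1789: Jan 1 Thursday, common
1790: Jan 1 Friday, common
1791: Jan 1 Saturday, common
1792: Jan 1 Sunday, leap
1793: Jan 1 Tuesday, common
1794: Jan 1 Wednesday, common
1795: Jan 1 Thursday, common
1796: Jan 1 Friday, leap
1796 matches on both conditions.

1796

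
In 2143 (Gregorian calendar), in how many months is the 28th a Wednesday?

Check the 28th of each month of 2143: Jan 28: Mon, Feb 28: Thu, Mar 28: Thu, Apr 28: Sun, May 28: Tue, Jun 28: Fri, Jul 28: Sun, Aug 28: Wed, Sep 28: Sat, Oct 28: Mon, Nov 28: Thu, Dec 28: Sat.
Wednesday occurs in August — 1 month.

1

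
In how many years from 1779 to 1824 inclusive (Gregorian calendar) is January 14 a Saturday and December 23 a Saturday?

Check each year's weekday for January 14 and December 23:
  1779: Thu/Thu  1780: Fri/Sat  1781: Sun/Sun  1782: Mon/Mon  1783: Tue/Tue  1784: Wed/Thu  1785: Fri/Fri  1786: Sat/Sat ✓  1787: Sun/Sun  1788: Mon/Tue  1789: Wed/Wed  1790: Thu/Thu  1791: Fri/Fri  1792: Sat/Sun  …(18 more)…  1811: Mon/Mon  1812: Tue/Wed  1813: Thu/Thu  1814: Fri/Fri  1815: Sat/Sat ✓  1816: Sun/Mon  1817: Tue/Tue  1818: Wed/Wed  1819: Thu/Thu  1820: Fri/Sat  1821: Sun/Sun  1822: Mon/Mon  1823: Tue/Tue  1824: Wed/Thu
Both conditions hold in: 1786, 1797, 1809, 1815 — 4.

4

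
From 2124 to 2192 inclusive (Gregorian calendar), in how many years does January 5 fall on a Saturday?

10

Track January 5's weekday year by year (advancing +1, or +2 across a Feb 29):
  2124: Wed  2125: Fri (+2)  2126: Sat (+1) ✓  2127: Sun (+1)  2128: Mon (+1)
  2129: Wed (+2)  2130: Thu (+1)  2131: Fri (+1)  2132: Sat (+1) ✓  2133: Mon (+2)
  2134: Tue (+1)  2135: Wed (+1)  2136: Thu (+1)  2137: Sat (+2) ✓  … (41 more years) …
  2179: Tue (+1)  2180: Wed (+1)  2181: Fri (+2)  2182: Sat (+1) ✓  2183: Sun (+1)
  2184: Mon (+1)  2185: Wed (+2)  2186: Thu (+1)  2187: Fri (+1)  2188: Sat (+1) ✓
  2189: Mon (+2)  2190: Tue (+1)  2191: Wed (+1)  2192: Thu (+1)
Saturday years: 2126, 2132, 2137, 2143, 2154, 2160, 2165, 2171, 2182, 2188 — 10 in total.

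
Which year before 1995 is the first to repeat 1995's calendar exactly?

Two years share a calendar iff Jan 1 falls on the same weekday and both are leap or both are common. 1995: Jan 1 is Sunday, common year.
1994: Jan 1 Saturday, common
1993: Jan 1 Friday, common
1992: Jan 1 Wednesday, leap
1991: Jan 1 Tuesday, common
1990: Jan 1 Monday, common
1989: Jan 1 Sunday, common
1989 matches on both conditions.

1989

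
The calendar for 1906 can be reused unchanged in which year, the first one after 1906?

Two years share a calendar iff Jan 1 falls on the same weekday and both are leap or both are common. 1906: Jan 1 is Monday, common year.
1907: Jan 1 Tuesday, common
1908: Jan 1 Wednesday, leap
1909: Jan 1 Friday, common
1910: Jan 1 Saturday, common
1911: Jan 1 Sunday, common
1912: Jan 1 Monday, leap
1913: Jan 1 Wednesday, common
1914: Jan 1 Thursday, common
1915: Jan 1 Friday, common
1916: Jan 1 Saturday, leap
1917: Jan 1 Monday, common
1917 matches on both conditions.

1917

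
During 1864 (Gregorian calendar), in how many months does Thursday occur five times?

A month of length L has five Thursdays iff its first Thursday is on day ≤ L−28 (so day 1–3 in a 31-day month, 1–2 in a 30-day month, day 1 in a leap February).
Checking each month of 1864: Jan starts Fri (31d); Feb starts Mon (29d); Mar starts Tue (31d) ✓; Apr starts Fri (30d); May starts Sun (31d); Jun starts Wed (30d) ✓; Jul starts Fri (31d); Aug starts Mon (31d); Sep starts Thu (30d) ✓; Oct starts Sat (31d); Nov starts Tue (30d); Dec starts Thu (31d) ✓.
Five-Thursday months: March, June, September, December → 4.

4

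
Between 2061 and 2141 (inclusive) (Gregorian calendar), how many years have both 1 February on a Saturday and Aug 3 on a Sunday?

8

Check each year's weekday for 1 February and Aug 3:
  2061: Tue/Wed  2062: Wed/Thu  2063: Thu/Fri  2064: Fri/Sun  2065: Sun/Mon  2066: Mon/Tue  2067: Tue/Wed  2068: Wed/Fri  2069: Fri/Sat  2070: Sat/Sun ✓  2071: Sun/Mon  2072: Mon/Wed  2073: Wed/Thu  2074: Thu/Fri  …(53 more)…  2128: Sun/Tue  2129: Tue/Wed  2130: Wed/Thu  2131: Thu/Fri  2132: Fri/Sun  2133: Sun/Mon  2134: Mon/Tue  2135: Tue/Wed  2136: Wed/Fri  2137: Fri/Sat  2138: Sat/Sun ✓  2139: Sun/Mon  2140: Mon/Wed  2141: Wed/Thu
Both conditions hold in: 2070, 2081, 2087, 2098, 2110, 2121, 2127, 2138 — 8.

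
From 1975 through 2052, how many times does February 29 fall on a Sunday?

Leap years in 1975–2052: 20 of them.
Feb 29 weekday advances by 5 (mod 7) from one leap year to the next four years later (or differs when a century non-leap intervenes).
Leap-day weekdays: 1976:Sun✓ 1980:Fri 1984:Wed 1988:Mon 1992:Sat 1996:Thu 2000:Tue 2004:Sun✓ 2008:Fri 2012:Wed 2016:Mon 2020:Sat 2024:Thu 2028:Tue 2032:Sun✓ 2036:Fri 2040:Wed 2044:Mon 2048:Sat 2052:Thu
Sunday: 1976, 2004, 2032 → 3.

3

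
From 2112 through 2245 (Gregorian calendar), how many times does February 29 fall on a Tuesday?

4

Leap years in 2112–2245: 33 of them.
Feb 29 weekday advances by 5 (mod 7) from one leap year to the next four years later (or differs when a century non-leap intervenes).
Leap-day weekdays: 2112:Mon 2116:Sat 2120:Thu 2124:Tue✓ 2128:Sun 2132:Fri 2136:Wed 2140:Mon 2144:Sat 2148:Thu 2152:Tue✓ 2156:Sun 2160:Fri …(7 more)… 2192:Wed 2196:Mon 2204:Wed 2208:Mon 2212:Sat 2216:Thu 2220:Tue✓ 2224:Sun 2228:Fri 2232:Wed 2236:Mon 2240:Sat 2244:Thu
Tuesday: 2124, 2152, 2180, 2220 → 4.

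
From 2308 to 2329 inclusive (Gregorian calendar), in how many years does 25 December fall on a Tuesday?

3

Track 25 December's weekday year by year (advancing +1, or +2 across a Feb 29):
  2308: Fri  2309: Sat (+1)  2310: Sun (+1)  2311: Mon (+1)  2312: Wed (+2)
  2313: Thu (+1)  2314: Fri (+1)  2315: Sat (+1)  2316: Mon (+2)  2317: Tue (+1) ✓
  2318: Wed (+1)  2319: Thu (+1)  2320: Sat (+2)  2321: Sun (+1)  2322: Mon (+1)
  2323: Tue (+1) ✓  2324: Thu (+2)  2325: Fri (+1)  2326: Sat (+1)  2327: Sun (+1)
  2328: Tue (+2) ✓  2329: Wed (+1)
Tuesday years: 2317, 2323, 2328 — 3 in total.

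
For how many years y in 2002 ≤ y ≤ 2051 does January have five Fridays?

21

January has 31 days; it has five Fridays when Friday falls among the first (month-length − 28) days — i.e. when January 1 is one of Friday/Thursday/Wednesday.
January 1 by year: 2002:Tue 2003:Wed✓ 2004:Thu✓ 2005:Sat 2006:Sun 2007:Mon 2008:Tue 2009:Thu✓ 2010:Fri✓ 2011:Sat 2012:Sun 2013:Tue 2014:Wed✓ 2015:Thu✓ 2016:Fri✓ …(20 more)… 2037:Thu✓ 2038:Fri✓ 2039:Sat 2040:Sun 2041:Tue 2042:Wed✓ 2043:Thu✓ 2044:Fri✓ 2045:Sun 2046:Mon 2047:Tue 2048:Wed✓ 2049:Fri✓ 2050:Sat 2051:Sun
Years with five Fridays: 2003, 2004, 2009, 2010, 2014, 2015, 2016, 2020, 2021, 2025, 2026, 2027, 2031, 2032, 2037, 2038, 2042, 2043, 2044, 2048, 2049 → 21.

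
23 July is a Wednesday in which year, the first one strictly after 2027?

2031

From one year to the next, a fixed date's weekday advances by 1, or by 2 when a Feb 29 lies between the two dates.
2027: July 23 is Friday.
2028: Sunday (+2)
2029: Monday (+1)
2030: Tuesday (+1)
2031: Wednesday (+1)
23 July falls on a Wednesday in 2031.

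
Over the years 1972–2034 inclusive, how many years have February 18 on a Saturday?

Track February 18's weekday year by year (advancing +1, or +2 across a Feb 29):
  1972: Fri  1973: Sun (+2)  1974: Mon (+1)  1975: Tue (+1)  1976: Wed (+1)
  1977: Fri (+2)  1978: Sat (+1) ✓  1979: Sun (+1)  1980: Mon (+1)  1981: Wed (+2)
  1982: Thu (+1)  1983: Fri (+1)  1984: Sat (+1) ✓  1985: Mon (+2)  … (35 more years) …
  2021: Thu (+2)  2022: Fri (+1)  2023: Sat (+1) ✓  2024: Sun (+1)  2025: Tue (+2)
  2026: Wed (+1)  2027: Thu (+1)  2028: Fri (+1)  2029: Sun (+2)  2030: Mon (+1)
  2031: Tue (+1)  2032: Wed (+1)  2033: Fri (+2)  2034: Sat (+1) ✓
Saturday years: 1978, 1984, 1989, 1995, 2006, 2012, 2017, 2023, 2034 — 9 in total.

9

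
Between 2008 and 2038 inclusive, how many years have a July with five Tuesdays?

13

July has 31 days; it has five Tuesdays when Tuesday falls among the first (month-length − 28) days — i.e. when July 1 is one of Tuesday/Monday/Sunday.
July 1 by year: 2008:Tue✓ 2009:Wed 2010:Thu 2011:Fri 2012:Sun✓ 2013:Mon✓ 2014:Tue✓ 2015:Wed 2016:Fri 2017:Sat 2018:Sun✓ 2019:Mon✓ 2020:Wed 2021:Thu 2022:Fri 2023:Sat 2024:Mon✓ 2025:Tue✓ 2026:Wed 2027:Thu 2028:Sat 2029:Sun✓ 2030:Mon✓ 2031:Tue✓ 2032:Thu 2033:Fri 2034:Sat 2035:Sun✓ 2036:Tue✓ 2037:Wed 2038:Thu
Years with five Tuesdays: 2008, 2012, 2013, 2014, 2018, 2019, 2024, 2025, 2029, 2030, 2031, 2035, 2036 → 13.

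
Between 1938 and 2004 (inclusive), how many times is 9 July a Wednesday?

Track 9 July's weekday year by year (advancing +1, or +2 across a Feb 29):
  1938: Sat  1939: Sun (+1)  1940: Tue (+2)  1941: Wed (+1) ✓  1942: Thu (+1)
  1943: Fri (+1)  1944: Sun (+2)  1945: Mon (+1)  1946: Tue (+1)  1947: Wed (+1) ✓
  1948: Fri (+2)  1949: Sat (+1)  1950: Sun (+1)  1951: Mon (+1)  … (39 more years) …
  1991: Tue (+1)  1992: Thu (+2)  1993: Fri (+1)  1994: Sat (+1)  1995: Sun (+1)
  1996: Tue (+2)  1997: Wed (+1) ✓  1998: Thu (+1)  1999: Fri (+1)  2000: Sun (+2)
  2001: Mon (+1)  2002: Tue (+1)  2003: Wed (+1) ✓  2004: Fri (+2)
Wednesday years: 1941, 1947, 1952, 1958, 1969, 1975, 1980, 1986, 1997, 2003 — 10 in total.

10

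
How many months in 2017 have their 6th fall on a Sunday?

1

Check the 6th of each month of 2017: Jan 6: Fri, Feb 6: Mon, Mar 6: Mon, Apr 6: Thu, May 6: Sat, Jun 6: Tue, Jul 6: Thu, Aug 6: Sun, Sep 6: Wed, Oct 6: Fri, Nov 6: Mon, Dec 6: Wed.
Sunday occurs in August — 1 month.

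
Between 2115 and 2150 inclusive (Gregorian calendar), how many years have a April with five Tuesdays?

April has 30 days; it has five Tuesdays when Tuesday falls among the first (month-length − 28) days — i.e. when April 1 is one of Tuesday/Monday.
April 1 by year: 2115:Mon✓ 2116:Wed 2117:Thu 2118:Fri 2119:Sat 2120:Mon✓ 2121:Tue✓ 2122:Wed 2123:Thu 2124:Sat 2125:Sun 2126:Mon✓ 2127:Tue✓ 2128:Thu 2129:Fri …(6 more)… 2136:Sun 2137:Mon✓ 2138:Tue✓ 2139:Wed 2140:Fri 2141:Sat 2142:Sun 2143:Mon✓ 2144:Wed 2145:Thu 2146:Fri 2147:Sat 2148:Mon✓ 2149:Tue✓ 2150:Wed
Years with five Tuesdays: 2115, 2120, 2121, 2126, 2127, 2132, 2137, 2138, 2143, 2148, 2149 → 11.

11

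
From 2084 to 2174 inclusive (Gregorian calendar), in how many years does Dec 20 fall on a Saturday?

13

Track Dec 20's weekday year by year (advancing +1, or +2 across a Feb 29):
  2084: Wed  2085: Thu (+1)  2086: Fri (+1)  2087: Sat (+1) ✓  2088: Mon (+2)
  2089: Tue (+1)  2090: Wed (+1)  2091: Thu (+1)  2092: Sat (+2) ✓  2093: Sun (+1)
  2094: Mon (+1)  2095: Tue (+1)  2096: Thu (+2)  2097: Fri (+1)  … (63 more years) …
  2161: Sun (+1)  2162: Mon (+1)  2163: Tue (+1)  2164: Thu (+2)  2165: Fri (+1)
  2166: Sat (+1) ✓  2167: Sun (+1)  2168: Tue (+2)  2169: Wed (+1)  2170: Thu (+1)
  2171: Fri (+1)  2172: Sun (+2)  2173: Mon (+1)  2174: Tue (+1)
Saturday years: 2087, 2092, 2098, 2104, 2110, 2121, 2127, 2132, 2138, 2149, 2155, 2160, 2166 — 13 in total.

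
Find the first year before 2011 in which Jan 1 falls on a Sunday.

2006

Jan 1 advances by 2 weekdays after a leap year and by 1 after a common year.
2011: Jan 1 is Saturday.
2010: Friday
2009: Thursday
2008: Tuesday (leap)
2007: Monday
2006: Sunday
2006 begins on a Sunday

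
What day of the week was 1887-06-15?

Wednesday

January 1, 1887 is a Saturday.
June 15 is day 166 of the year, i.e. 165 days after Jan 1.
165 mod 7 = 4, so advance 4 weekdays from Saturday: Wednesday.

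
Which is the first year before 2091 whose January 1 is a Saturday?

2089

Jan 1 advances by 2 weekdays after a leap year and by 1 after a common year.
2091: Jan 1 is Monday.
2090: Sunday
2089: Saturday
2089 begins on a Saturday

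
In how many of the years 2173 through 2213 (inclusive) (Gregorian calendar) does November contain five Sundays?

12

November has 30 days; it has five Sundays when Sunday falls among the first (month-length − 28) days — i.e. when November 1 is one of Sunday/Saturday.
November 1 by year: 2173:Mon 2174:Tue 2175:Wed 2176:Fri 2177:Sat✓ 2178:Sun✓ 2179:Mon 2180:Wed 2181:Thu 2182:Fri 2183:Sat✓ 2184:Mon 2185:Tue 2186:Wed 2187:Thu …(11 more)… 2199:Fri 2200:Sat✓ 2201:Sun✓ 2202:Mon 2203:Tue 2204:Thu 2205:Fri 2206:Sat✓ 2207:Sun✓ 2208:Tue 2209:Wed 2210:Thu 2211:Fri 2212:Sun✓ 2213:Mon
Years with five Sundays: 2177, 2178, 2183, 2188, 2189, 2194, 2195, 2200, 2201, 2206, 2207, 2212 → 12.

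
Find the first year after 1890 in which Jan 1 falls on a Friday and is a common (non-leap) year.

1897

Jan 1 advances by 2 weekdays after a leap year and by 1 after a common year.
1890: Jan 1 is Wednesday.
1891: Thursday
1892: Friday (leap)
1893: Sunday
1894: Monday
1895: Tuesday
1896: Wednesday (leap)
1897: Friday
1897 begins on a Friday and is a common year.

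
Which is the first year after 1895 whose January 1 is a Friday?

1897

Jan 1 advances by 2 weekdays after a leap year and by 1 after a common year.
1895: Jan 1 is Tuesday.
1896: Wednesday (leap)
1897: Friday
1897 begins on a Friday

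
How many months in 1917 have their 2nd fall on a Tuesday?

2

Check the 2nd of each month of 1917: Jan 2: Tue, Feb 2: Fri, Mar 2: Fri, Apr 2: Mon, May 2: Wed, Jun 2: Sat, Jul 2: Mon, Aug 2: Thu, Sep 2: Sun, Oct 2: Tue, Nov 2: Fri, Dec 2: Sun.
Tuesday occurs in January, October — 2 months.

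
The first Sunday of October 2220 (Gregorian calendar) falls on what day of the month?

October 1, 2220 is a Sunday, so the first Sunday is the 1st.
The first Sunday is 1 + 0 = 1.

1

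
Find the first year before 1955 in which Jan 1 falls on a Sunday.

Jan 1 advances by 2 weekdays after a leap year and by 1 after a common year.
1955: Jan 1 is Saturday.
1954: Friday
1953: Thursday
1952: Tuesday (leap)
1951: Monday
1950: Sunday
1950 begins on a Sunday

1950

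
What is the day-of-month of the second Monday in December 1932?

December 1, 1932 is a Thursday, so the first Monday is the 5th.
The second Monday is 5 + 7 = 12.

12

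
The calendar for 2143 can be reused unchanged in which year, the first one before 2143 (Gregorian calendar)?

2137

Two years share a calendar iff Jan 1 falls on the same weekday and both are leap or both are common. 2143: Jan 1 is Tuesday, common year.
2142: Jan 1 Monday, common
2141: Jan 1 Sunday, common
2140: Jan 1 Friday, leap
2139: Jan 1 Thursday, common
2138: Jan 1 Wednesday, common
2137: Jan 1 Tuesday, common
2137 matches on both conditions.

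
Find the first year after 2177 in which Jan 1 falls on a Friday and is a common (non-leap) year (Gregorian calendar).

2179

Jan 1 advances by 2 weekdays after a leap year and by 1 after a common year.
2177: Jan 1 is Wednesday.
2178: Thursday
2179: Friday
2179 begins on a Friday and is a common year.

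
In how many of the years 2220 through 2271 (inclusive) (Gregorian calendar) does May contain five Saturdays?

May has 31 days; it has five Saturdays when Saturday falls among the first (month-length − 28) days — i.e. when May 1 is one of Saturday/Friday/Thursday.
May 1 by year: 2220:Mon 2221:Tue 2222:Wed 2223:Thu✓ 2224:Sat✓ 2225:Sun 2226:Mon 2227:Tue 2228:Thu✓ 2229:Fri✓ 2230:Sat✓ 2231:Sun 2232:Tue 2233:Wed 2234:Thu✓ …(22 more)… 2257:Fri✓ 2258:Sat✓ 2259:Sun 2260:Tue 2261:Wed 2262:Thu✓ 2263:Fri✓ 2264:Sun 2265:Mon 2266:Tue 2267:Wed 2268:Fri✓ 2269:Sat✓ 2270:Sun 2271:Mon
Years with five Saturdays: 2223, 2224, 2228, 2229, 2230, 2234, 2235, 2240, 2241, 2245, 2246, 2247, 2251, 2252, 2256, 2257, 2258, 2262, 2263, 2268, 2269 → 21.

21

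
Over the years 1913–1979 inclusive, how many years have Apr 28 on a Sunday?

9

Track Apr 28's weekday year by year (advancing +1, or +2 across a Feb 29):
  1913: Mon  1914: Tue (+1)  1915: Wed (+1)  1916: Fri (+2)  1917: Sat (+1)
  1918: Sun (+1) ✓  1919: Mon (+1)  1920: Wed (+2)  1921: Thu (+1)  1922: Fri (+1)
  1923: Sat (+1)  1924: Mon (+2)  1925: Tue (+1)  1926: Wed (+1)  … (39 more years) …
  1966: Thu (+1)  1967: Fri (+1)  1968: Sun (+2) ✓  1969: Mon (+1)  1970: Tue (+1)
  1971: Wed (+1)  1972: Fri (+2)  1973: Sat (+1)  1974: Sun (+1) ✓  1975: Mon (+1)
  1976: Wed (+2)  1977: Thu (+1)  1978: Fri (+1)  1979: Sat (+1)
Sunday years: 1918, 1929, 1935, 1940, 1946, 1957, 1963, 1968, 1974 — 9 in total.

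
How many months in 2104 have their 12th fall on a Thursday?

Check the 12th of each month of 2104: Jan 12: Sat, Feb 12: Tue, Mar 12: Wed, Apr 12: Sat, May 12: Mon, Jun 12: Thu, Jul 12: Sat, Aug 12: Tue, Sep 12: Fri, Oct 12: Sun, Nov 12: Wed, Dec 12: Fri.
Thursday occurs in June — 1 month.

1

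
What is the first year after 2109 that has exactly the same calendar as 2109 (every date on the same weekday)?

Two years share a calendar iff Jan 1 falls on the same weekday and both are leap or both are common. 2109: Jan 1 is Tuesday, common year.
2110: Jan 1 Wednesday, common
2111: Jan 1 Thursday, common
2112: Jan 1 Friday, leap
2113: Jan 1 Sunday, common
2114: Jan 1 Monday, common
2115: Jan 1 Tuesday, common
2115 matches on both conditions.

2115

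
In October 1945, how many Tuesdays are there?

5

October 1945 has 31 days and begins on Monday.
The first Tuesday is October 2.
Tuesdays fall on 2, 9, 16, 23, 30 — that's 5.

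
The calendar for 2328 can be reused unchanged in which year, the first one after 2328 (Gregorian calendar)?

Two years share a calendar iff Jan 1 falls on the same weekday and both are leap or both are common. 2328: Jan 1 is Sunday, leap year.
2329: Jan 1 Tuesday, common
2330: Jan 1 Wednesday, common
2331: Jan 1 Thursday, common
2332: Jan 1 Friday, leap
2333: Jan 1 Sunday, common
2334: Jan 1 Monday, common
2335: Jan 1 Tuesday, common
2336: Jan 1 Wednesday, leap
2337: Jan 1 Friday, common
2338: Jan 1 Saturday, common
2339: Jan 1 Sunday, common
2340: Jan 1 Monday, leap
2341: Jan 1 Wednesday, common
2342: Jan 1 Thursday, common
2343: Jan 1 Friday, common
2344: Jan 1 Saturday, leap
2345: Jan 1 Monday, common
2346: Jan 1 Tuesday, common
2347: Jan 1 Wednesday, common
2348: Jan 1 Thursday, leap
2349: Jan 1 Saturday, common
2350: Jan 1 Sunday, common
2351: Jan 1 Monday, common
2352: Jan 1 Tuesday, leap
2353: Jan 1 Thursday, common
2354: Jan 1 Friday, common
2355: Jan 1 Saturday, common
2356: Jan 1 Sunday, leap
2356 matches on both conditions.

2356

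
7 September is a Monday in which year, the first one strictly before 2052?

From one year to the next, a fixed date's weekday advances by 1, or by 2 when a Feb 29 lies between the two dates.
2052: September 7 is Saturday.
2051: Thursday (−2)
2050: Wednesday (−1)
2049: Tuesday (−1)
2048: Monday (−1)
7 September falls on a Monday in 2048.

2048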